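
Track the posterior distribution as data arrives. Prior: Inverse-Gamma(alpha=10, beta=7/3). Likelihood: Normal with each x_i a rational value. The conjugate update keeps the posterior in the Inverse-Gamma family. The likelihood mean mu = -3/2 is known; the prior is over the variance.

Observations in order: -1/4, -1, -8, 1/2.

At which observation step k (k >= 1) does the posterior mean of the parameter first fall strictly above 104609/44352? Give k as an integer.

obs 1: x=-1/4 → posterior Inverse-Gamma(21/2, 299/96)
obs 2: x=-1 → posterior Inverse-Gamma(11, 311/96)
obs 3: x=-8 → posterior Inverse-Gamma(23/2, 2339/96)
obs 4: x=1/2 → posterior Inverse-Gamma(12, 2531/96)

k = 4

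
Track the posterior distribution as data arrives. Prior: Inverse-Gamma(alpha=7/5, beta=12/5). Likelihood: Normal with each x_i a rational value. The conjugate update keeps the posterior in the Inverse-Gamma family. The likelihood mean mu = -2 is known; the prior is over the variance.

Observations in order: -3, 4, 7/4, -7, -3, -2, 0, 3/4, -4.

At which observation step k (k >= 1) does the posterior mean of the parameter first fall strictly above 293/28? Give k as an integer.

k = 2

obs 1: x=-3 → posterior Inverse-Gamma(19/10, 29/10)
obs 2: x=4 → posterior Inverse-Gamma(12/5, 209/10)
obs 3: x=7/4 → posterior Inverse-Gamma(29/10, 4469/160)
obs 4: x=-7 → posterior Inverse-Gamma(17/5, 6469/160)
obs 5: x=-3 → posterior Inverse-Gamma(39/10, 6549/160)
obs 6: x=-2 → posterior Inverse-Gamma(22/5, 6549/160)
obs 7: x=0 → posterior Inverse-Gamma(49/10, 6869/160)
obs 8: x=3/4 → posterior Inverse-Gamma(27/5, 3737/80)
obs 9: x=-4 → posterior Inverse-Gamma(59/10, 3897/80)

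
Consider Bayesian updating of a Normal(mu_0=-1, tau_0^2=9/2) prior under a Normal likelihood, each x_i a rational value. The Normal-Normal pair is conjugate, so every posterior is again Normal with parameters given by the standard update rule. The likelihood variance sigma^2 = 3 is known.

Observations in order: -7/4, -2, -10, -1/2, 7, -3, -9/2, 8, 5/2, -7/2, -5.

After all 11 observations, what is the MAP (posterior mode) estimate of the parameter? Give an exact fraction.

obs 1: x=-7/4 → posterior Normal(-29/20, 9/5)
obs 2: x=-2 → posterior Normal(-53/32, 9/8)
obs 3: x=-10 → posterior Normal(-173/44, 9/11)
obs 4: x=-1/2 → posterior Normal(-179/56, 9/14)
obs 5: x=7 → posterior Normal(-95/68, 9/17)
obs 6: x=-3 → posterior Normal(-131/80, 9/20)
obs 7: x=-9/2 → posterior Normal(-185/92, 9/23)
obs 8: x=8 → posterior Normal(-89/104, 9/26)
obs 9: x=5/2 → posterior Normal(-59/116, 9/29)
obs 10: x=-7/2 → posterior Normal(-101/128, 9/32)
obs 11: x=-5 → posterior Normal(-23/20, 9/35)

-23/20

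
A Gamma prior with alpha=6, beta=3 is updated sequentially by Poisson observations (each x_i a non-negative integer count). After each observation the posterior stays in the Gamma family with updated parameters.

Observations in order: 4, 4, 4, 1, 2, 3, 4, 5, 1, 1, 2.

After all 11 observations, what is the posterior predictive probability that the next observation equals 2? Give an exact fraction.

1793463923846655189478761741738152364093734912/7371554880626674761515459977090358734130859375

obs 1: x=4 → posterior Gamma(10, 4)
obs 2: x=4 → posterior Gamma(14, 5)
obs 3: x=4 → posterior Gamma(18, 6)
obs 4: x=1 → posterior Gamma(19, 7)
obs 5: x=2 → posterior Gamma(21, 8)
obs 6: x=3 → posterior Gamma(24, 9)
obs 7: x=4 → posterior Gamma(28, 10)
obs 8: x=5 → posterior Gamma(33, 11)
obs 9: x=1 → posterior Gamma(34, 12)
obs 10: x=1 → posterior Gamma(35, 13)
obs 11: x=2 → posterior Gamma(37, 14)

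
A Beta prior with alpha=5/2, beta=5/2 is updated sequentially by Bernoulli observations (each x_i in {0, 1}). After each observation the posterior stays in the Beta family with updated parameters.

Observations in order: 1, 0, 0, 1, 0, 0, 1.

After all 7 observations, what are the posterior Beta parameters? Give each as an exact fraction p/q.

obs 1: x=1 → posterior Beta(7/2, 5/2)
obs 2: x=0 → posterior Beta(7/2, 7/2)
obs 3: x=0 → posterior Beta(7/2, 9/2)
obs 4: x=1 → posterior Beta(9/2, 9/2)
obs 5: x=0 → posterior Beta(9/2, 11/2)
obs 6: x=0 → posterior Beta(9/2, 13/2)
obs 7: x=1 → posterior Beta(11/2, 13/2)

alpha=11/2, beta=13/2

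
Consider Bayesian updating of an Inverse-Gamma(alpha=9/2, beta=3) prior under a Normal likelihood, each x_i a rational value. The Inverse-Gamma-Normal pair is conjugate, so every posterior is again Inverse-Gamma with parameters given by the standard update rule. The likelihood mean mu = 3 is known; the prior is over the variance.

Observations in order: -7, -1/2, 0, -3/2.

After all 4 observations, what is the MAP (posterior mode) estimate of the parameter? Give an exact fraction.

59/6

obs 1: x=-7 → posterior Inverse-Gamma(5, 53)
obs 2: x=-1/2 → posterior Inverse-Gamma(11/2, 473/8)
obs 3: x=0 → posterior Inverse-Gamma(6, 509/8)
obs 4: x=-3/2 → posterior Inverse-Gamma(13/2, 295/4)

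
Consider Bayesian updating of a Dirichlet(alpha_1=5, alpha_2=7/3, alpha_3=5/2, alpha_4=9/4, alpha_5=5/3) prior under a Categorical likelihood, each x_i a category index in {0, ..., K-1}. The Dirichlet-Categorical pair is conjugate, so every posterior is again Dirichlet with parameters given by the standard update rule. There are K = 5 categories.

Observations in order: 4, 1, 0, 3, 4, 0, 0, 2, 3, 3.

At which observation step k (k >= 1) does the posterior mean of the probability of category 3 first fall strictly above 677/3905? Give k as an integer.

obs 1: x=4 → posterior Dirichlet(5, 7/3, 5/2, 9/4, 8/3)
obs 2: x=1 → posterior Dirichlet(5, 10/3, 5/2, 9/4, 8/3)
obs 3: x=0 → posterior Dirichlet(6, 10/3, 5/2, 9/4, 8/3)
obs 4: x=3 → posterior Dirichlet(6, 10/3, 5/2, 13/4, 8/3)
obs 5: x=4 → posterior Dirichlet(6, 10/3, 5/2, 13/4, 11/3)
obs 6: x=0 → posterior Dirichlet(7, 10/3, 5/2, 13/4, 11/3)
obs 7: x=0 → posterior Dirichlet(8, 10/3, 5/2, 13/4, 11/3)
obs 8: x=2 → posterior Dirichlet(8, 10/3, 7/2, 13/4, 11/3)
obs 9: x=3 → posterior Dirichlet(8, 10/3, 7/2, 17/4, 11/3)
obs 10: x=3 → posterior Dirichlet(8, 10/3, 7/2, 21/4, 11/3)

k = 4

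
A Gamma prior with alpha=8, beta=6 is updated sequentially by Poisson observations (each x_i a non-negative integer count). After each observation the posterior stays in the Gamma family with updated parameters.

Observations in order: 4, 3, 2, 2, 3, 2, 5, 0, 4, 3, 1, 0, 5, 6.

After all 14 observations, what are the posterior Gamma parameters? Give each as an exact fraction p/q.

alpha=48, beta=20

obs 1: x=4 → posterior Gamma(12, 7)
obs 2: x=3 → posterior Gamma(15, 8)
obs 3: x=2 → posterior Gamma(17, 9)
obs 4: x=2 → posterior Gamma(19, 10)
obs 5: x=3 → posterior Gamma(22, 11)
obs 6: x=2 → posterior Gamma(24, 12)
obs 7: x=5 → posterior Gamma(29, 13)
obs 8: x=0 → posterior Gamma(29, 14)
obs 9: x=4 → posterior Gamma(33, 15)
obs 10: x=3 → posterior Gamma(36, 16)
obs 11: x=1 → posterior Gamma(37, 17)
obs 12: x=0 → posterior Gamma(37, 18)
obs 13: x=5 → posterior Gamma(42, 19)
obs 14: x=6 → posterior Gamma(48, 20)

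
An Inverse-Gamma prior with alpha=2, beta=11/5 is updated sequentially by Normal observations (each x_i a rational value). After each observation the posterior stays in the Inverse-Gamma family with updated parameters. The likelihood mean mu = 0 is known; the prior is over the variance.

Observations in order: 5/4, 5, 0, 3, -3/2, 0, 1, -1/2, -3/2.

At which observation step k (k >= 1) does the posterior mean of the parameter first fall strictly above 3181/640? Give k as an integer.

k = 2

obs 1: x=5/4 → posterior Inverse-Gamma(5/2, 477/160)
obs 2: x=5 → posterior Inverse-Gamma(3, 2477/160)
obs 3: x=0 → posterior Inverse-Gamma(7/2, 2477/160)
obs 4: x=3 → posterior Inverse-Gamma(4, 3197/160)
obs 5: x=-3/2 → posterior Inverse-Gamma(9/2, 3377/160)
obs 6: x=0 → posterior Inverse-Gamma(5, 3377/160)
obs 7: x=1 → posterior Inverse-Gamma(11/2, 3457/160)
obs 8: x=-1/2 → posterior Inverse-Gamma(6, 3477/160)
obs 9: x=-3/2 → posterior Inverse-Gamma(13/2, 3657/160)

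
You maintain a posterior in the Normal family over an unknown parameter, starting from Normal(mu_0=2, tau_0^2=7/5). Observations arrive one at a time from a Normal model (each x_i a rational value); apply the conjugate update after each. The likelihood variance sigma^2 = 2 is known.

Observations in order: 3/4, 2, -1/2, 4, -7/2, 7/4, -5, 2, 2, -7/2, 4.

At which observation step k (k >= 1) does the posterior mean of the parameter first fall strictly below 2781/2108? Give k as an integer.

k = 3

obs 1: x=3/4 → posterior Normal(101/68, 14/17)
obs 2: x=2 → posterior Normal(157/96, 7/12)
obs 3: x=-1/2 → posterior Normal(143/124, 14/31)
obs 4: x=4 → posterior Normal(255/152, 7/19)
obs 5: x=-7/2 → posterior Normal(157/180, 14/45)
obs 6: x=7/4 → posterior Normal(103/104, 7/26)
obs 7: x=-5 → posterior Normal(33/118, 14/59)
obs 8: x=2 → posterior Normal(61/132, 7/33)
obs 9: x=2 → posterior Normal(89/146, 14/73)
obs 10: x=-7/2 → posterior Normal(1/4, 7/40)
obs 11: x=4 → posterior Normal(16/29, 14/87)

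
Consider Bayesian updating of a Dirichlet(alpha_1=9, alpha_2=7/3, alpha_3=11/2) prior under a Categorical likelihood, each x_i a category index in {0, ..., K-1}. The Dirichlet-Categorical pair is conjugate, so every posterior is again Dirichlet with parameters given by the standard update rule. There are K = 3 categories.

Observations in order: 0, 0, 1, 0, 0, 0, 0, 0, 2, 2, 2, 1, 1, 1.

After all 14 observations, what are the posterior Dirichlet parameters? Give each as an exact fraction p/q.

obs 1: x=0 → posterior Dirichlet(10, 7/3, 11/2)
obs 2: x=0 → posterior Dirichlet(11, 7/3, 11/2)
obs 3: x=1 → posterior Dirichlet(11, 10/3, 11/2)
obs 4: x=0 → posterior Dirichlet(12, 10/3, 11/2)
obs 5: x=0 → posterior Dirichlet(13, 10/3, 11/2)
obs 6: x=0 → posterior Dirichlet(14, 10/3, 11/2)
obs 7: x=0 → posterior Dirichlet(15, 10/3, 11/2)
obs 8: x=0 → posterior Dirichlet(16, 10/3, 11/2)
obs 9: x=2 → posterior Dirichlet(16, 10/3, 13/2)
obs 10: x=2 → posterior Dirichlet(16, 10/3, 15/2)
obs 11: x=2 → posterior Dirichlet(16, 10/3, 17/2)
obs 12: x=1 → posterior Dirichlet(16, 13/3, 17/2)
obs 13: x=1 → posterior Dirichlet(16, 16/3, 17/2)
obs 14: x=1 → posterior Dirichlet(16, 19/3, 17/2)

alpha_1=16, alpha_2=19/3, alpha_3=17/2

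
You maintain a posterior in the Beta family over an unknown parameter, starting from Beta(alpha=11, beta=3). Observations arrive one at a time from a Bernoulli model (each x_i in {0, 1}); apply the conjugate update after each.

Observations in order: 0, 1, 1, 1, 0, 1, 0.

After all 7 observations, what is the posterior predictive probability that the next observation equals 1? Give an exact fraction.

5/7

obs 1: x=0 → posterior Beta(11, 4)
obs 2: x=1 → posterior Beta(12, 4)
obs 3: x=1 → posterior Beta(13, 4)
obs 4: x=1 → posterior Beta(14, 4)
obs 5: x=0 → posterior Beta(14, 5)
obs 6: x=1 → posterior Beta(15, 5)
obs 7: x=0 → posterior Beta(15, 6)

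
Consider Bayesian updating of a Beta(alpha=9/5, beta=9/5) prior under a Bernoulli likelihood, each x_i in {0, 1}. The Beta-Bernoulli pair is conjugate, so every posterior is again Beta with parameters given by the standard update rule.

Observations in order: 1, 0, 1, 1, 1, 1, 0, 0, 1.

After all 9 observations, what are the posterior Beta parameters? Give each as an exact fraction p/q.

alpha=39/5, beta=24/5

obs 1: x=1 → posterior Beta(14/5, 9/5)
obs 2: x=0 → posterior Beta(14/5, 14/5)
obs 3: x=1 → posterior Beta(19/5, 14/5)
obs 4: x=1 → posterior Beta(24/5, 14/5)
obs 5: x=1 → posterior Beta(29/5, 14/5)
obs 6: x=1 → posterior Beta(34/5, 14/5)
obs 7: x=0 → posterior Beta(34/5, 19/5)
obs 8: x=0 → posterior Beta(34/5, 24/5)
obs 9: x=1 → posterior Beta(39/5, 24/5)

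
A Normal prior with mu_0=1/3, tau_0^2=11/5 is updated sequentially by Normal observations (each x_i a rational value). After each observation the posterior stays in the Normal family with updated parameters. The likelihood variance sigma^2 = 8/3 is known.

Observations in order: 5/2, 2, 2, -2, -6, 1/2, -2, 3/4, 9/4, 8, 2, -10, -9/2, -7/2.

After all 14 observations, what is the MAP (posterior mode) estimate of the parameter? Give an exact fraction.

-376/753

obs 1: x=5/2 → posterior Normal(575/438, 88/73)
obs 2: x=2 → posterior Normal(971/636, 44/53)
obs 3: x=2 → posterior Normal(1367/834, 88/139)
obs 4: x=-2 → posterior Normal(971/1032, 22/43)
obs 5: x=-6 → posterior Normal(-217/1230, 88/205)
obs 6: x=1/2 → posterior Normal(-59/714, 44/119)
obs 7: x=-2 → posterior Normal(-257/813, 88/271)
obs 8: x=3/4 → posterior Normal(-731/3648, 11/38)
obs 9: x=9/4 → posterior Normal(40/1011, 88/337)
obs 10: x=8 → posterior Normal(416/555, 44/185)
obs 11: x=2 → posterior Normal(1030/1209, 88/403)
obs 12: x=-10 → posterior Normal(10/327, 22/109)
obs 13: x=-9/2 → posterior Normal(-811/2814, 88/469)
obs 14: x=-7/2 → posterior Normal(-376/753, 44/251)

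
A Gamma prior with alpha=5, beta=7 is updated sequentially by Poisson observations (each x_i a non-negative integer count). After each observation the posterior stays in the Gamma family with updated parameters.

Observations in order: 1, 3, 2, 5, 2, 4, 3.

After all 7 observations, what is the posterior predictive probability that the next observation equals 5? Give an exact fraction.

118751822131633856649205683060736/4261134649619646370410919189453125

obs 1: x=1 → posterior Gamma(6, 8)
obs 2: x=3 → posterior Gamma(9, 9)
obs 3: x=2 → posterior Gamma(11, 10)
obs 4: x=5 → posterior Gamma(16, 11)
obs 5: x=2 → posterior Gamma(18, 12)
obs 6: x=4 → posterior Gamma(22, 13)
obs 7: x=3 → posterior Gamma(25, 14)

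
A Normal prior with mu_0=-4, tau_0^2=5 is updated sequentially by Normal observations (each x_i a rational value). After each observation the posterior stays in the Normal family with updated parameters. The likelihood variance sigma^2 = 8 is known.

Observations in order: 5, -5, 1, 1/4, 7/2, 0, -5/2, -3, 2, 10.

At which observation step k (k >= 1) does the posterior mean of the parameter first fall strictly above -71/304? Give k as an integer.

k = 6

obs 1: x=5 → posterior Normal(-7/13, 40/13)
obs 2: x=-5 → posterior Normal(-16/9, 20/9)
obs 3: x=1 → posterior Normal(-27/23, 40/23)
obs 4: x=1/4 → posterior Normal(-103/112, 10/7)
obs 5: x=7/2 → posterior Normal(-1/4, 40/33)
obs 6: x=0 → posterior Normal(-33/152, 20/19)
obs 7: x=-5/2 → posterior Normal(-83/172, 40/43)
obs 8: x=-3 → posterior Normal(-143/192, 5/6)
obs 9: x=2 → posterior Normal(-103/212, 40/53)
obs 10: x=10 → posterior Normal(97/232, 20/29)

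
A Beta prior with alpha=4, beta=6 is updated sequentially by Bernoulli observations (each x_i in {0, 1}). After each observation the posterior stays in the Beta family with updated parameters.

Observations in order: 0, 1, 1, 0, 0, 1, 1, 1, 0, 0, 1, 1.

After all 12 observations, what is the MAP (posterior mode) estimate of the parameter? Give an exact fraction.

1/2

obs 1: x=0 → posterior Beta(4, 7)
obs 2: x=1 → posterior Beta(5, 7)
obs 3: x=1 → posterior Beta(6, 7)
obs 4: x=0 → posterior Beta(6, 8)
obs 5: x=0 → posterior Beta(6, 9)
obs 6: x=1 → posterior Beta(7, 9)
obs 7: x=1 → posterior Beta(8, 9)
obs 8: x=1 → posterior Beta(9, 9)
obs 9: x=0 → posterior Beta(9, 10)
obs 10: x=0 → posterior Beta(9, 11)
obs 11: x=1 → posterior Beta(10, 11)
obs 12: x=1 → posterior Beta(11, 11)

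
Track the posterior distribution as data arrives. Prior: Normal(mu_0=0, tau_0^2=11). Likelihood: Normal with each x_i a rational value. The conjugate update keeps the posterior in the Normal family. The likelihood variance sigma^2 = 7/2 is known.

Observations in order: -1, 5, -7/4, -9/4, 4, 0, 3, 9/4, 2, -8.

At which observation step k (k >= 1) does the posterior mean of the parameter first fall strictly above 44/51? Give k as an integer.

obs 1: x=-1 → posterior Normal(-22/29, 77/29)
obs 2: x=5 → posterior Normal(88/51, 77/51)
obs 3: x=-7/4 → posterior Normal(99/146, 77/73)
obs 4: x=-9/4 → posterior Normal(0, 77/95)
obs 5: x=4 → posterior Normal(88/117, 77/117)
obs 6: x=0 → posterior Normal(88/139, 77/139)
obs 7: x=3 → posterior Normal(22/23, 11/23)
obs 8: x=9/4 → posterior Normal(407/366, 77/183)
obs 9: x=2 → posterior Normal(99/82, 77/205)
obs 10: x=-8 → posterior Normal(143/454, 77/227)

k = 2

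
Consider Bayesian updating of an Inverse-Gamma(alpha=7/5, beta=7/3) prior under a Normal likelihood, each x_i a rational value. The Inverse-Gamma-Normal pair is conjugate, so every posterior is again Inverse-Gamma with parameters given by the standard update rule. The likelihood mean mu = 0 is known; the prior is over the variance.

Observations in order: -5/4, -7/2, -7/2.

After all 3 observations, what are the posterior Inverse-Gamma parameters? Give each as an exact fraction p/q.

alpha=29/10, beta=1475/96

obs 1: x=-5/4 → posterior Inverse-Gamma(19/10, 299/96)
obs 2: x=-7/2 → posterior Inverse-Gamma(12/5, 887/96)
obs 3: x=-7/2 → posterior Inverse-Gamma(29/10, 1475/96)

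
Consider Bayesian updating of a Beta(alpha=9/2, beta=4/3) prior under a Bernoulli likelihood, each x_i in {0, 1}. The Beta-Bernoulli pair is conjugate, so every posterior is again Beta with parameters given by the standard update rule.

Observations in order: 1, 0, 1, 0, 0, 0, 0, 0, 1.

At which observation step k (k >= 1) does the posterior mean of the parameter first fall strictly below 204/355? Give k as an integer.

k = 6

obs 1: x=1 → posterior Beta(11/2, 4/3)
obs 2: x=0 → posterior Beta(11/2, 7/3)
obs 3: x=1 → posterior Beta(13/2, 7/3)
obs 4: x=0 → posterior Beta(13/2, 10/3)
obs 5: x=0 → posterior Beta(13/2, 13/3)
obs 6: x=0 → posterior Beta(13/2, 16/3)
obs 7: x=0 → posterior Beta(13/2, 19/3)
obs 8: x=0 → posterior Beta(13/2, 22/3)
obs 9: x=1 → posterior Beta(15/2, 22/3)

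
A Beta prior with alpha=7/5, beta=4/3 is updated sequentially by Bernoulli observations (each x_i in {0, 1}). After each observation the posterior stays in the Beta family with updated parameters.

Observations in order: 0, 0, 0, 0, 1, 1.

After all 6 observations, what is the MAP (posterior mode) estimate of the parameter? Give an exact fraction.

obs 1: x=0 → posterior Beta(7/5, 7/3)
obs 2: x=0 → posterior Beta(7/5, 10/3)
obs 3: x=0 → posterior Beta(7/5, 13/3)
obs 4: x=0 → posterior Beta(7/5, 16/3)
obs 5: x=1 → posterior Beta(12/5, 16/3)
obs 6: x=1 → posterior Beta(17/5, 16/3)

36/101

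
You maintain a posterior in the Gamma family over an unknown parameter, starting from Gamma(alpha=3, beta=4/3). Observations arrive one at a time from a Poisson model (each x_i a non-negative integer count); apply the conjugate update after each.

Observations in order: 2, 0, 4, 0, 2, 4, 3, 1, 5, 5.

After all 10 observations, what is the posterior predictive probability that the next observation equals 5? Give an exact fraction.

obs 1: x=2 → posterior Gamma(5, 7/3)
obs 2: x=0 → posterior Gamma(5, 10/3)
obs 3: x=4 → posterior Gamma(9, 13/3)
obs 4: x=0 → posterior Gamma(9, 16/3)
obs 5: x=2 → posterior Gamma(11, 19/3)
obs 6: x=4 → posterior Gamma(15, 22/3)
obs 7: x=3 → posterior Gamma(18, 25/3)
obs 8: x=1 → posterior Gamma(19, 28/3)
obs 9: x=5 → posterior Gamma(24, 31/3)
obs 10: x=5 → posterior Gamma(29, 34/3)

14923080661741585188540256976941508780821002974134272/208381240119593773598371865160915107617069000520604889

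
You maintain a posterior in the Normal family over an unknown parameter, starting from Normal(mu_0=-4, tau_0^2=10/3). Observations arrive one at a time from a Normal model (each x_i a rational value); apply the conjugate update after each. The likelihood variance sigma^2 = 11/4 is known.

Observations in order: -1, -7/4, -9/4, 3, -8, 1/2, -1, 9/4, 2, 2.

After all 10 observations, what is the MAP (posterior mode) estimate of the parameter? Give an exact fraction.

obs 1: x=-1 → posterior Normal(-172/73, 110/73)
obs 2: x=-7/4 → posterior Normal(-242/113, 110/113)
obs 3: x=-9/4 → posterior Normal(-332/153, 110/153)
obs 4: x=3 → posterior Normal(-212/193, 110/193)
obs 5: x=-8 → posterior Normal(-532/233, 110/233)
obs 6: x=1/2 → posterior Normal(-512/273, 110/273)
obs 7: x=-1 → posterior Normal(-552/313, 110/313)
obs 8: x=9/4 → posterior Normal(-462/353, 110/353)
obs 9: x=2 → posterior Normal(-382/393, 110/393)
obs 10: x=2 → posterior Normal(-302/433, 110/433)

-302/433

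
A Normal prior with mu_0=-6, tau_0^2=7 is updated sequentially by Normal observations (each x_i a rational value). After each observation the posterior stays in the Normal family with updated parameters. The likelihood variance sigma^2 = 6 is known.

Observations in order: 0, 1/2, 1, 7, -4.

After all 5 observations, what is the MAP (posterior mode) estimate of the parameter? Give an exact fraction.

-9/82

obs 1: x=0 → posterior Normal(-36/13, 42/13)
obs 2: x=1/2 → posterior Normal(-13/8, 21/10)
obs 3: x=1 → posterior Normal(-17/18, 14/9)
obs 4: x=7 → posterior Normal(47/68, 21/17)
obs 5: x=-4 → posterior Normal(-9/82, 42/41)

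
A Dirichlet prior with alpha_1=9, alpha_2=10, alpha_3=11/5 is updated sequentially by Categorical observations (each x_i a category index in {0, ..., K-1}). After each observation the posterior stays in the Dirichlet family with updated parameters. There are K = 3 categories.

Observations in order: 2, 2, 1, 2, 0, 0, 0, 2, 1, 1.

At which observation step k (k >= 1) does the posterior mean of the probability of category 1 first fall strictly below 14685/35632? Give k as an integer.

k = 6

obs 1: x=2 → posterior Dirichlet(9, 10, 16/5)
obs 2: x=2 → posterior Dirichlet(9, 10, 21/5)
obs 3: x=1 → posterior Dirichlet(9, 11, 21/5)
obs 4: x=2 → posterior Dirichlet(9, 11, 26/5)
obs 5: x=0 → posterior Dirichlet(10, 11, 26/5)
obs 6: x=0 → posterior Dirichlet(11, 11, 26/5)
obs 7: x=0 → posterior Dirichlet(12, 11, 26/5)
obs 8: x=2 → posterior Dirichlet(12, 11, 31/5)
obs 9: x=1 → posterior Dirichlet(12, 12, 31/5)
obs 10: x=1 → posterior Dirichlet(12, 13, 31/5)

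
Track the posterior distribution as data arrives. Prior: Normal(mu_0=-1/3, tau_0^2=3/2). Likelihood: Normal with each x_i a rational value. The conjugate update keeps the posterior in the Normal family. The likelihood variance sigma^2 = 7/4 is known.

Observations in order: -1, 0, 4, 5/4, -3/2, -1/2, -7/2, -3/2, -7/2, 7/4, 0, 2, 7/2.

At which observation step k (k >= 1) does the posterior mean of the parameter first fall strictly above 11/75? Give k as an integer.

k = 3

obs 1: x=-1 → posterior Normal(-25/39, 21/26)
obs 2: x=0 → posterior Normal(-25/57, 21/38)
obs 3: x=4 → posterior Normal(47/75, 21/50)
obs 4: x=5/4 → posterior Normal(139/186, 21/62)
obs 5: x=-3/2 → posterior Normal(85/222, 21/74)
obs 6: x=-1/2 → posterior Normal(67/258, 21/86)
obs 7: x=-7/2 → posterior Normal(-59/294, 3/14)
obs 8: x=-3/2 → posterior Normal(-113/330, 21/110)
obs 9: x=-7/2 → posterior Normal(-239/366, 21/122)
obs 10: x=7/4 → posterior Normal(-88/201, 21/134)
obs 11: x=0 → posterior Normal(-88/219, 21/146)
obs 12: x=2 → posterior Normal(-52/237, 21/158)
obs 13: x=7/2 → posterior Normal(11/255, 21/170)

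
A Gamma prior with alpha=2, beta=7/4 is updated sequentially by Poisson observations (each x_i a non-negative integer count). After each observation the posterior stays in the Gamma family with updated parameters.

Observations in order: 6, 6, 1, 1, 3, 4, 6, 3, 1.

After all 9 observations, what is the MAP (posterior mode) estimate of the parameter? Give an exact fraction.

128/43

obs 1: x=6 → posterior Gamma(8, 11/4)
obs 2: x=6 → posterior Gamma(14, 15/4)
obs 3: x=1 → posterior Gamma(15, 19/4)
obs 4: x=1 → posterior Gamma(16, 23/4)
obs 5: x=3 → posterior Gamma(19, 27/4)
obs 6: x=4 → posterior Gamma(23, 31/4)
obs 7: x=6 → posterior Gamma(29, 35/4)
obs 8: x=3 → posterior Gamma(32, 39/4)
obs 9: x=1 → posterior Gamma(33, 43/4)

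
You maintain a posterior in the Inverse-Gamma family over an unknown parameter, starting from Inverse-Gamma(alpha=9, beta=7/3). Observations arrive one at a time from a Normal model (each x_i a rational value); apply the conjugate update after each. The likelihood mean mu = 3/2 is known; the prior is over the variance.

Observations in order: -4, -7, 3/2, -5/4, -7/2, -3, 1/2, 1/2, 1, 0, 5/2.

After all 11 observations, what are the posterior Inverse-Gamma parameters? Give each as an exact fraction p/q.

obs 1: x=-4 → posterior Inverse-Gamma(19/2, 419/24)
obs 2: x=-7 → posterior Inverse-Gamma(10, 643/12)
obs 3: x=3/2 → posterior Inverse-Gamma(21/2, 643/12)
obs 4: x=-5/4 → posterior Inverse-Gamma(11, 5507/96)
obs 5: x=-7/2 → posterior Inverse-Gamma(23/2, 6707/96)
obs 6: x=-3 → posterior Inverse-Gamma(12, 7679/96)
obs 7: x=1/2 → posterior Inverse-Gamma(25/2, 7727/96)
obs 8: x=1/2 → posterior Inverse-Gamma(13, 7775/96)
obs 9: x=1 → posterior Inverse-Gamma(27/2, 7787/96)
obs 10: x=0 → posterior Inverse-Gamma(14, 7895/96)
obs 11: x=5/2 → posterior Inverse-Gamma(29/2, 7943/96)

alpha=29/2, beta=7943/96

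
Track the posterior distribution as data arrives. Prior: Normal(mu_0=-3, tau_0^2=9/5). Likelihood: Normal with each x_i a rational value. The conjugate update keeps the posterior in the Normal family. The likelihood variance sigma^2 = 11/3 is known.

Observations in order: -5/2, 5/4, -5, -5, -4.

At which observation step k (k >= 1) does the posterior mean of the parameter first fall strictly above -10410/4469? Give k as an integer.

obs 1: x=-5/2 → posterior Normal(-465/164, 99/82)
obs 2: x=5/4 → posterior Normal(-795/436, 99/109)
obs 3: x=-5 → posterior Normal(-1335/544, 99/136)
obs 4: x=-5 → posterior Normal(-1875/652, 99/163)
obs 5: x=-4 → posterior Normal(-2307/760, 99/190)

k = 2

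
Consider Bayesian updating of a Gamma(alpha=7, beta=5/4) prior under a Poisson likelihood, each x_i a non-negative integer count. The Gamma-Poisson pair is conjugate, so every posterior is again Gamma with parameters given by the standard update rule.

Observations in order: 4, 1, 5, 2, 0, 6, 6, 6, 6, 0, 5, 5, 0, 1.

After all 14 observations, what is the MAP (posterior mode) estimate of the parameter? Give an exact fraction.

obs 1: x=4 → posterior Gamma(11, 9/4)
obs 2: x=1 → posterior Gamma(12, 13/4)
obs 3: x=5 → posterior Gamma(17, 17/4)
obs 4: x=2 → posterior Gamma(19, 21/4)
obs 5: x=0 → posterior Gamma(19, 25/4)
obs 6: x=6 → posterior Gamma(25, 29/4)
obs 7: x=6 → posterior Gamma(31, 33/4)
obs 8: x=6 → posterior Gamma(37, 37/4)
obs 9: x=6 → posterior Gamma(43, 41/4)
obs 10: x=0 → posterior Gamma(43, 45/4)
obs 11: x=5 → posterior Gamma(48, 49/4)
obs 12: x=5 → posterior Gamma(53, 53/4)
obs 13: x=0 → posterior Gamma(53, 57/4)
obs 14: x=1 → posterior Gamma(54, 61/4)

212/61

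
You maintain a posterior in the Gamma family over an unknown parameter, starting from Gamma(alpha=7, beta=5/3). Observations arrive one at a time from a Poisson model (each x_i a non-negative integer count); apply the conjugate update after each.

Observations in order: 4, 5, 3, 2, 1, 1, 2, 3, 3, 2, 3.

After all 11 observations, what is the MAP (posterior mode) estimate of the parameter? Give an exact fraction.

obs 1: x=4 → posterior Gamma(11, 8/3)
obs 2: x=5 → posterior Gamma(16, 11/3)
obs 3: x=3 → posterior Gamma(19, 14/3)
obs 4: x=2 → posterior Gamma(21, 17/3)
obs 5: x=1 → posterior Gamma(22, 20/3)
obs 6: x=1 → posterior Gamma(23, 23/3)
obs 7: x=2 → posterior Gamma(25, 26/3)
obs 8: x=3 → posterior Gamma(28, 29/3)
obs 9: x=3 → posterior Gamma(31, 32/3)
obs 10: x=2 → posterior Gamma(33, 35/3)
obs 11: x=3 → posterior Gamma(36, 38/3)

105/38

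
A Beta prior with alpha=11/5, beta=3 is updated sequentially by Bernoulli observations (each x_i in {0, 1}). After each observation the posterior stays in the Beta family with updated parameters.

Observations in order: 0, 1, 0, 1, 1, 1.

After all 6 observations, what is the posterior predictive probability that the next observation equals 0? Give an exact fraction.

obs 1: x=0 → posterior Beta(11/5, 4)
obs 2: x=1 → posterior Beta(16/5, 4)
obs 3: x=0 → posterior Beta(16/5, 5)
obs 4: x=1 → posterior Beta(21/5, 5)
obs 5: x=1 → posterior Beta(26/5, 5)
obs 6: x=1 → posterior Beta(31/5, 5)

25/56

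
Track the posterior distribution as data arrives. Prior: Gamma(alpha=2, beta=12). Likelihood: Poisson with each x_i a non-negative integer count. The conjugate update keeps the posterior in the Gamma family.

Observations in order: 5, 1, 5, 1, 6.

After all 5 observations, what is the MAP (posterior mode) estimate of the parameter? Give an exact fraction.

19/17

obs 1: x=5 → posterior Gamma(7, 13)
obs 2: x=1 → posterior Gamma(8, 14)
obs 3: x=5 → posterior Gamma(13, 15)
obs 4: x=1 → posterior Gamma(14, 16)
obs 5: x=6 → posterior Gamma(20, 17)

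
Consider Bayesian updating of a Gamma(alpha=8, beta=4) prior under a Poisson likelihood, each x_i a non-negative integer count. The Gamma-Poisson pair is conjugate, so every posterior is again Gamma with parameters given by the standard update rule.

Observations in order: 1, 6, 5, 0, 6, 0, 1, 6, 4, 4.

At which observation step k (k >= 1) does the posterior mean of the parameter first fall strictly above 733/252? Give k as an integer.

k = 10

obs 1: x=1 → posterior Gamma(9, 5)
obs 2: x=6 → posterior Gamma(15, 6)
obs 3: x=5 → posterior Gamma(20, 7)
obs 4: x=0 → posterior Gamma(20, 8)
obs 5: x=6 → posterior Gamma(26, 9)
obs 6: x=0 → posterior Gamma(26, 10)
obs 7: x=1 → posterior Gamma(27, 11)
obs 8: x=6 → posterior Gamma(33, 12)
obs 9: x=4 → posterior Gamma(37, 13)
obs 10: x=4 → posterior Gamma(41, 14)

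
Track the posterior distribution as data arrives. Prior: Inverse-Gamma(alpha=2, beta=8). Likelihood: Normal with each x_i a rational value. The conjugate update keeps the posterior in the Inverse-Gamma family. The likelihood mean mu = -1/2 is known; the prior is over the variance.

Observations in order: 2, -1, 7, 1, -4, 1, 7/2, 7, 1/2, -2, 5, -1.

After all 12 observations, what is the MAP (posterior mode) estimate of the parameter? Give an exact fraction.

403/36

obs 1: x=2 → posterior Inverse-Gamma(5/2, 89/8)
obs 2: x=-1 → posterior Inverse-Gamma(3, 45/4)
obs 3: x=7 → posterior Inverse-Gamma(7/2, 315/8)
obs 4: x=1 → posterior Inverse-Gamma(4, 81/2)
obs 5: x=-4 → posterior Inverse-Gamma(9/2, 373/8)
obs 6: x=1 → posterior Inverse-Gamma(5, 191/4)
obs 7: x=7/2 → posterior Inverse-Gamma(11/2, 223/4)
obs 8: x=7 → posterior Inverse-Gamma(6, 671/8)
obs 9: x=1/2 → posterior Inverse-Gamma(13/2, 675/8)
obs 10: x=-2 → posterior Inverse-Gamma(7, 171/2)
obs 11: x=5 → posterior Inverse-Gamma(15/2, 805/8)
obs 12: x=-1 → posterior Inverse-Gamma(8, 403/4)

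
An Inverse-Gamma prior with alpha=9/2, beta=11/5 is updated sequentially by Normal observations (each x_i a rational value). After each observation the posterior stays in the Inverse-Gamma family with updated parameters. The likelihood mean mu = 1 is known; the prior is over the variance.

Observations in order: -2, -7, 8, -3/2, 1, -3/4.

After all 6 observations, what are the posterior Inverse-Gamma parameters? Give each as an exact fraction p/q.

obs 1: x=-2 → posterior Inverse-Gamma(5, 67/10)
obs 2: x=-7 → posterior Inverse-Gamma(11/2, 387/10)
obs 3: x=8 → posterior Inverse-Gamma(6, 316/5)
obs 4: x=-3/2 → posterior Inverse-Gamma(13/2, 2653/40)
obs 5: x=1 → posterior Inverse-Gamma(7, 2653/40)
obs 6: x=-3/4 → posterior Inverse-Gamma(15/2, 10857/160)

alpha=15/2, beta=10857/160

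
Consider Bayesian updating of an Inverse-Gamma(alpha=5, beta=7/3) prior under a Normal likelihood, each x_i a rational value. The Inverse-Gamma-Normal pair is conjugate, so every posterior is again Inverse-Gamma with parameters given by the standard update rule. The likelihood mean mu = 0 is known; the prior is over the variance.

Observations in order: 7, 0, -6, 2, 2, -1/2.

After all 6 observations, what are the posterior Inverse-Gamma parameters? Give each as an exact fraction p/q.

alpha=8, beta=1175/24

obs 1: x=7 → posterior Inverse-Gamma(11/2, 161/6)
obs 2: x=0 → posterior Inverse-Gamma(6, 161/6)
obs 3: x=-6 → posterior Inverse-Gamma(13/2, 269/6)
obs 4: x=2 → posterior Inverse-Gamma(7, 281/6)
obs 5: x=2 → posterior Inverse-Gamma(15/2, 293/6)
obs 6: x=-1/2 → posterior Inverse-Gamma(8, 1175/24)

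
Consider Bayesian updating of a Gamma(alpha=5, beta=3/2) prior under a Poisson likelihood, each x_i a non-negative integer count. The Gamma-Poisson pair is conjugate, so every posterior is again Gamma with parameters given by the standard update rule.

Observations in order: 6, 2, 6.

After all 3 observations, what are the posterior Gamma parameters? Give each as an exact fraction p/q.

alpha=19, beta=9/2

obs 1: x=6 → posterior Gamma(11, 5/2)
obs 2: x=2 → posterior Gamma(13, 7/2)
obs 3: x=6 → posterior Gamma(19, 9/2)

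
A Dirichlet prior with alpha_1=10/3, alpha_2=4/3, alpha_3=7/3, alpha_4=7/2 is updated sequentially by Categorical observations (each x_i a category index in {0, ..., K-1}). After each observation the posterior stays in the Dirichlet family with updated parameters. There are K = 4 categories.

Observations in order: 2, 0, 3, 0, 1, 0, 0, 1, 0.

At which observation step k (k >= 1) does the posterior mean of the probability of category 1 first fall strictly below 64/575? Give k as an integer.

k = 2

obs 1: x=2 → posterior Dirichlet(10/3, 4/3, 10/3, 7/2)
obs 2: x=0 → posterior Dirichlet(13/3, 4/3, 10/3, 7/2)
obs 3: x=3 → posterior Dirichlet(13/3, 4/3, 10/3, 9/2)
obs 4: x=0 → posterior Dirichlet(16/3, 4/3, 10/3, 9/2)
obs 5: x=1 → posterior Dirichlet(16/3, 7/3, 10/3, 9/2)
obs 6: x=0 → posterior Dirichlet(19/3, 7/3, 10/3, 9/2)
obs 7: x=0 → posterior Dirichlet(22/3, 7/3, 10/3, 9/2)
obs 8: x=1 → posterior Dirichlet(22/3, 10/3, 10/3, 9/2)
obs 9: x=0 → posterior Dirichlet(25/3, 10/3, 10/3, 9/2)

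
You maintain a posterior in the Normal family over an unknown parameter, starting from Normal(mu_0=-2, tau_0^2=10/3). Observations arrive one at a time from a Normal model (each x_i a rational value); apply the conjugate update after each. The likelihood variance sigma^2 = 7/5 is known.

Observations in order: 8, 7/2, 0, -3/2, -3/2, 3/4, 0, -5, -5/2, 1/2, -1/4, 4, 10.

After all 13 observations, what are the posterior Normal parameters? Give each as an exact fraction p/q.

mu_0=758/671, tau_0^2=70/671

obs 1: x=8 → posterior Normal(358/71, 70/71)
obs 2: x=7/2 → posterior Normal(533/121, 70/121)
obs 3: x=0 → posterior Normal(533/171, 70/171)
obs 4: x=-3/2 → posterior Normal(458/221, 70/221)
obs 5: x=-3/2 → posterior Normal(383/271, 70/271)
obs 6: x=3/4 → posterior Normal(841/642, 70/321)
obs 7: x=0 → posterior Normal(841/742, 10/53)
obs 8: x=-5 → posterior Normal(341/842, 70/421)
obs 9: x=-5/2 → posterior Normal(91/942, 70/471)
obs 10: x=1/2 → posterior Normal(141/1042, 70/521)
obs 11: x=-1/4 → posterior Normal(58/571, 70/571)
obs 12: x=4 → posterior Normal(86/207, 70/621)
obs 13: x=10 → posterior Normal(758/671, 70/671)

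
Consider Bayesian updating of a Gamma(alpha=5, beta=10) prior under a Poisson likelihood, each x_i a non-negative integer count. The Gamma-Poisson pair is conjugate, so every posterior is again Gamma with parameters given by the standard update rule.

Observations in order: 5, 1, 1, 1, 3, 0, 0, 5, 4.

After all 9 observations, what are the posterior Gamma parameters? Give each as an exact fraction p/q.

alpha=25, beta=19

obs 1: x=5 → posterior Gamma(10, 11)
obs 2: x=1 → posterior Gamma(11, 12)
obs 3: x=1 → posterior Gamma(12, 13)
obs 4: x=1 → posterior Gamma(13, 14)
obs 5: x=3 → posterior Gamma(16, 15)
obs 6: x=0 → posterior Gamma(16, 16)
obs 7: x=0 → posterior Gamma(16, 17)
obs 8: x=5 → posterior Gamma(21, 18)
obs 9: x=4 → posterior Gamma(25, 19)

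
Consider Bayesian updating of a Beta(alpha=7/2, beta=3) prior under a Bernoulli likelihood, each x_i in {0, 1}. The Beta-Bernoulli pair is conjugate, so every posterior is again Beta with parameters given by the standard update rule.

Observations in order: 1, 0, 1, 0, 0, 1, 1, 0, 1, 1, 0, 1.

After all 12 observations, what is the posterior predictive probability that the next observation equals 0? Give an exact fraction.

16/37

obs 1: x=1 → posterior Beta(9/2, 3)
obs 2: x=0 → posterior Beta(9/2, 4)
obs 3: x=1 → posterior Beta(11/2, 4)
obs 4: x=0 → posterior Beta(11/2, 5)
obs 5: x=0 → posterior Beta(11/2, 6)
obs 6: x=1 → posterior Beta(13/2, 6)
obs 7: x=1 → posterior Beta(15/2, 6)
obs 8: x=0 → posterior Beta(15/2, 7)
obs 9: x=1 → posterior Beta(17/2, 7)
obs 10: x=1 → posterior Beta(19/2, 7)
obs 11: x=0 → posterior Beta(19/2, 8)
obs 12: x=1 → posterior Beta(21/2, 8)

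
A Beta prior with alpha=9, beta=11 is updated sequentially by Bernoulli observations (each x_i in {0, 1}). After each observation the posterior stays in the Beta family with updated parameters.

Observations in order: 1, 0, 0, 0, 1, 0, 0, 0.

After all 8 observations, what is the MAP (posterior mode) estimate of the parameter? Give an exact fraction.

obs 1: x=1 → posterior Beta(10, 11)
obs 2: x=0 → posterior Beta(10, 12)
obs 3: x=0 → posterior Beta(10, 13)
obs 4: x=0 → posterior Beta(10, 14)
obs 5: x=1 → posterior Beta(11, 14)
obs 6: x=0 → posterior Beta(11, 15)
obs 7: x=0 → posterior Beta(11, 16)
obs 8: x=0 → posterior Beta(11, 17)

5/13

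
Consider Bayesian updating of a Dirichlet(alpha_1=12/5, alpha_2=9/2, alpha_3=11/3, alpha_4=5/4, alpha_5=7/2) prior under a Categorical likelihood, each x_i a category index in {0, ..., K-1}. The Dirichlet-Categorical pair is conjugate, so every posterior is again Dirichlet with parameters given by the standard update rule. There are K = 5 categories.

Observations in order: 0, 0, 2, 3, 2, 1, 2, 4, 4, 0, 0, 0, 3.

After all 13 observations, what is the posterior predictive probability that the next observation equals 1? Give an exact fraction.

obs 1: x=0 → posterior Dirichlet(17/5, 9/2, 11/3, 5/4, 7/2)
obs 2: x=0 → posterior Dirichlet(22/5, 9/2, 11/3, 5/4, 7/2)
obs 3: x=2 → posterior Dirichlet(22/5, 9/2, 14/3, 5/4, 7/2)
obs 4: x=3 → posterior Dirichlet(22/5, 9/2, 14/3, 9/4, 7/2)
obs 5: x=2 → posterior Dirichlet(22/5, 9/2, 17/3, 9/4, 7/2)
obs 6: x=1 → posterior Dirichlet(22/5, 11/2, 17/3, 9/4, 7/2)
obs 7: x=2 → posterior Dirichlet(22/5, 11/2, 20/3, 9/4, 7/2)
obs 8: x=4 → posterior Dirichlet(22/5, 11/2, 20/3, 9/4, 9/2)
obs 9: x=4 → posterior Dirichlet(22/5, 11/2, 20/3, 9/4, 11/2)
obs 10: x=0 → posterior Dirichlet(27/5, 11/2, 20/3, 9/4, 11/2)
obs 11: x=0 → posterior Dirichlet(32/5, 11/2, 20/3, 9/4, 11/2)
obs 12: x=0 → posterior Dirichlet(37/5, 11/2, 20/3, 9/4, 11/2)
obs 13: x=3 → posterior Dirichlet(37/5, 11/2, 20/3, 13/4, 11/2)

330/1699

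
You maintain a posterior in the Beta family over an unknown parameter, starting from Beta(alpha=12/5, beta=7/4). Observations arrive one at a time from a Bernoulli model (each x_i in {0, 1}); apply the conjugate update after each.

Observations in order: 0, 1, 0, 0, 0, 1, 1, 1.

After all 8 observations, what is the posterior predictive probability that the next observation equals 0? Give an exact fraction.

115/243

obs 1: x=0 → posterior Beta(12/5, 11/4)
obs 2: x=1 → posterior Beta(17/5, 11/4)
obs 3: x=0 → posterior Beta(17/5, 15/4)
obs 4: x=0 → posterior Beta(17/5, 19/4)
obs 5: x=0 → posterior Beta(17/5, 23/4)
obs 6: x=1 → posterior Beta(22/5, 23/4)
obs 7: x=1 → posterior Beta(27/5, 23/4)
obs 8: x=1 → posterior Beta(32/5, 23/4)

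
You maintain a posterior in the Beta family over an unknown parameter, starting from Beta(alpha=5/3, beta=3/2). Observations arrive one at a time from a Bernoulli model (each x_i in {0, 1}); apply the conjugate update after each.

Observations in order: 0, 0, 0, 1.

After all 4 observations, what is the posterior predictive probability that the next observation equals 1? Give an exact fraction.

16/43

obs 1: x=0 → posterior Beta(5/3, 5/2)
obs 2: x=0 → posterior Beta(5/3, 7/2)
obs 3: x=0 → posterior Beta(5/3, 9/2)
obs 4: x=1 → posterior Beta(8/3, 9/2)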